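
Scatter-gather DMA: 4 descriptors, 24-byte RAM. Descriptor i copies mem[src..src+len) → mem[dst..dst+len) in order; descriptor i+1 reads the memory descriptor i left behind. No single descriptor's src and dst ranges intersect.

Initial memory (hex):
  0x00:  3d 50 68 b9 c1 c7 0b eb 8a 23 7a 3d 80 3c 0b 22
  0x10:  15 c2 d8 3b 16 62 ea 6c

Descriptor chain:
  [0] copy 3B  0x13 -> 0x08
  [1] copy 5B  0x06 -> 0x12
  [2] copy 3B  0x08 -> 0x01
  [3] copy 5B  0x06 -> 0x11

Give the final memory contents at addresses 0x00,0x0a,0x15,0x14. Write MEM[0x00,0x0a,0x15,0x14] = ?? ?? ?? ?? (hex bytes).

MEM[0x00,0x0a,0x15,0x14] = 3d 62 62 16

[0] 0x13->0x08 len=3 : 3b 16 62
[1] 0x06->0x12 len=5 : 0b eb 3b 16 62
[2] 0x08->0x01 len=3 : 3b 16 62
[3] 0x06->0x11 len=5 : 0b eb 3b 16 62
query mem[0x00]=0x3d, mem[0x0a]=0x62, mem[0x15]=0x62, mem[0x14]=0x16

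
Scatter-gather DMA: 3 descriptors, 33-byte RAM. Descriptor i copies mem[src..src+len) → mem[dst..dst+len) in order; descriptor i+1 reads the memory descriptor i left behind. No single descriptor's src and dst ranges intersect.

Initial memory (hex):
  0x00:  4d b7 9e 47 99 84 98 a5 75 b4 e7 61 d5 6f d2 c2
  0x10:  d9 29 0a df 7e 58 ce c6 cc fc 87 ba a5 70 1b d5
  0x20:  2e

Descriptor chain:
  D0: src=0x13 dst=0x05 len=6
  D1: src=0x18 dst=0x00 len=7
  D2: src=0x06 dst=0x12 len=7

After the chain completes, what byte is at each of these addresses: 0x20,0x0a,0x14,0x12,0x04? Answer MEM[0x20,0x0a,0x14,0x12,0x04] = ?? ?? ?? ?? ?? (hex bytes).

MEM[0x20,0x0a,0x14,0x12,0x04] = 2e cc ce 1b a5

D0: mem[0x05..0x0a] <- [df 7e 58 ce c6 cc]
D1: mem[0x00..0x06] <- [cc fc 87 ba a5 70 1b]
D2: mem[0x12..0x18] <- [1b 58 ce c6 cc 61 d5]
query mem[0x20]=0x2e, mem[0x0a]=0xcc, mem[0x14]=0xce, mem[0x12]=0x1b, mem[0x04]=0xa5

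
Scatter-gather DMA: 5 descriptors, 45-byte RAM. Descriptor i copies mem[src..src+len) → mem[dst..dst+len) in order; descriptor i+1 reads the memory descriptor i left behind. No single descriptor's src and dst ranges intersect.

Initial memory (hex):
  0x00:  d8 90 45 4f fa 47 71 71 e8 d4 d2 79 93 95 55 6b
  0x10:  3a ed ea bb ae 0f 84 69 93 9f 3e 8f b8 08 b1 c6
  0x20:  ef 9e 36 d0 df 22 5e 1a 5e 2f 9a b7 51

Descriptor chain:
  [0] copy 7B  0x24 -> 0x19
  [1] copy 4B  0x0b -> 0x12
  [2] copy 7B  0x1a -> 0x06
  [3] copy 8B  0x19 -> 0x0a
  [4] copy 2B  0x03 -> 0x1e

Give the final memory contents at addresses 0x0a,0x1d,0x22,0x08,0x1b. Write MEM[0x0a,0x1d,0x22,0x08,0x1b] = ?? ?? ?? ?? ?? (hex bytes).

MEM[0x0a,0x1d,0x22,0x08,0x1b] = df 5e 36 1a 5e

  after D0: wrote 7B at 0x19 = df225e1a5e2f9a
  after D1: wrote 4B at 0x12 = 79939555
  after D2: wrote 7B at 0x06 = 225e1a5e2f9aef
  after D3: wrote 8B at 0x0a = df225e1a5e2f9aef
  after D4: wrote 2B at 0x1e = 4ffa
query mem[0x0a]=0xdf, mem[0x1d]=0x5e, mem[0x22]=0x36, mem[0x08]=0x1a, mem[0x1b]=0x5e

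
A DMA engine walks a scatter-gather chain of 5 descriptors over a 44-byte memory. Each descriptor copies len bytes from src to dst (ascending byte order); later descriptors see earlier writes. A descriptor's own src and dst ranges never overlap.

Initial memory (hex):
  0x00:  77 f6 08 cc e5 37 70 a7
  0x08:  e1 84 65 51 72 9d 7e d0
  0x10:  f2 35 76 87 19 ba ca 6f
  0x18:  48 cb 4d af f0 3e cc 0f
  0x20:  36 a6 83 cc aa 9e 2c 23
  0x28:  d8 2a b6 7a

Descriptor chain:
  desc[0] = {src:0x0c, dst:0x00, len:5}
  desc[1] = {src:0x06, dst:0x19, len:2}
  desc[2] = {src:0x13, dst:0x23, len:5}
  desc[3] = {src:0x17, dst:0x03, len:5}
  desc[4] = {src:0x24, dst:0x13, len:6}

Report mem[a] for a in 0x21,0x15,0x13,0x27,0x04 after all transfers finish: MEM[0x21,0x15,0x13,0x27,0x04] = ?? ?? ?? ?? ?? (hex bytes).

MEM[0x21,0x15,0x13,0x27,0x04] = a6 ca 19 6f 48

#0 dst[0x00+5] := {0x72,0x9d,0x7e,0xd0,0xf2}
#1 dst[0x19+2] := {0x70,0xa7}
#2 dst[0x23+5] := {0x87,0x19,0xba,0xca,0x6f}
#3 dst[0x03+5] := {0x6f,0x48,0x70,0xa7,0xaf}
#4 dst[0x13+6] := {0x19,0xba,0xca,0x6f,0xd8,0x2a}
query mem[0x21]=0xa6, mem[0x15]=0xca, mem[0x13]=0x19, mem[0x27]=0x6f, mem[0x04]=0x48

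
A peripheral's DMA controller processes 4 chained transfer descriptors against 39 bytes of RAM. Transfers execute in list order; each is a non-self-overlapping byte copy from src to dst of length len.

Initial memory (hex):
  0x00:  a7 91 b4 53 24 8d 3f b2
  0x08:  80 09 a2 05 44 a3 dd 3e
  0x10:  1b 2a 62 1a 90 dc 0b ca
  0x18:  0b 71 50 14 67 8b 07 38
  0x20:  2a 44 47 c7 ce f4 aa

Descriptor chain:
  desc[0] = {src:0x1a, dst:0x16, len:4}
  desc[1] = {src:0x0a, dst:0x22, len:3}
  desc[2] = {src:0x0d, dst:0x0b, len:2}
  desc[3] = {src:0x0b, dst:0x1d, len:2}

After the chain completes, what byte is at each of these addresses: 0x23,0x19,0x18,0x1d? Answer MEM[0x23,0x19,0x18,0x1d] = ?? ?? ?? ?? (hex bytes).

#0 dst[0x16+4] := {0x50,0x14,0x67,0x8b}
#1 dst[0x22+3] := {0xa2,0x05,0x44}
#2 dst[0x0b+2] := {0xa3,0xdd}
#3 dst[0x1d+2] := {0xa3,0xdd}
query mem[0x23]=0x05, mem[0x19]=0x8b, mem[0x18]=0x67, mem[0x1d]=0xa3

MEM[0x23,0x19,0x18,0x1d] = 05 8b 67 a3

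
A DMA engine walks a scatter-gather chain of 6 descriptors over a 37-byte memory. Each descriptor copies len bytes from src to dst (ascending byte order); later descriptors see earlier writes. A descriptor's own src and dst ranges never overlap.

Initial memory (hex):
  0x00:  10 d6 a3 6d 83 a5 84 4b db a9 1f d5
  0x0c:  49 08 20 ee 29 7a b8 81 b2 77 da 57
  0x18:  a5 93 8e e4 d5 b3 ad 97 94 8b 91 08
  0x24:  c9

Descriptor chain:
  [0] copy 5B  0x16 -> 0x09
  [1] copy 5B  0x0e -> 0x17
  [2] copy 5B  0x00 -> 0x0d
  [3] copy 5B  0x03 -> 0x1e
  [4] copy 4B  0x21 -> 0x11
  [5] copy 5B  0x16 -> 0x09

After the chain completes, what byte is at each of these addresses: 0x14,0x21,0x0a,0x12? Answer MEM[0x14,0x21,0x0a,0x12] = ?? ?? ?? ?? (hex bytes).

  after D0: wrote 5B at 0x09 = da57a5938e
  after D1: wrote 5B at 0x17 = 20ee297ab8
  after D2: wrote 5B at 0x0d = 10d6a36d83
  after D3: wrote 5B at 0x1e = 6d83a5844b
  after D4: wrote 4B at 0x11 = 844b08c9
  after D5: wrote 5B at 0x09 = da20ee297a
query mem[0x14]=0xc9, mem[0x21]=0x84, mem[0x0a]=0x20, mem[0x12]=0x4b

MEM[0x14,0x21,0x0a,0x12] = c9 84 20 4b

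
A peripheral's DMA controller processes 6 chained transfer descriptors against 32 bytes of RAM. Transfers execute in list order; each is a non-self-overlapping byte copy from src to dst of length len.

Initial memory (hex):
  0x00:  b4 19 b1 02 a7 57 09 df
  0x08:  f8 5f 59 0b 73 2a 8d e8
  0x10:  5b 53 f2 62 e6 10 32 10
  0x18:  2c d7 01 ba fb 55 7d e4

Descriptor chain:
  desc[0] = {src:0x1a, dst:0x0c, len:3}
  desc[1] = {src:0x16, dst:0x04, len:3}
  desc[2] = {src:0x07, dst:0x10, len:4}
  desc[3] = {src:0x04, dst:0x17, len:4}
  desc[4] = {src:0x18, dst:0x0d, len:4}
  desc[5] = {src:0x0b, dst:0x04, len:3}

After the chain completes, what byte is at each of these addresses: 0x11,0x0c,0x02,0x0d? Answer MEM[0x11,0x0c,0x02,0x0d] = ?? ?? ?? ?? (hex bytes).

MEM[0x11,0x0c,0x02,0x0d] = f8 01 b1 10

D0: mem[0x0c..0x0e] <- [01 ba fb]
D1: mem[0x04..0x06] <- [32 10 2c]
D2: mem[0x10..0x13] <- [df f8 5f 59]
D3: mem[0x17..0x1a] <- [32 10 2c df]
D4: mem[0x0d..0x10] <- [10 2c df ba]
D5: mem[0x04..0x06] <- [0b 01 10]
query mem[0x11]=0xf8, mem[0x0c]=0x01, mem[0x02]=0xb1, mem[0x0d]=0x10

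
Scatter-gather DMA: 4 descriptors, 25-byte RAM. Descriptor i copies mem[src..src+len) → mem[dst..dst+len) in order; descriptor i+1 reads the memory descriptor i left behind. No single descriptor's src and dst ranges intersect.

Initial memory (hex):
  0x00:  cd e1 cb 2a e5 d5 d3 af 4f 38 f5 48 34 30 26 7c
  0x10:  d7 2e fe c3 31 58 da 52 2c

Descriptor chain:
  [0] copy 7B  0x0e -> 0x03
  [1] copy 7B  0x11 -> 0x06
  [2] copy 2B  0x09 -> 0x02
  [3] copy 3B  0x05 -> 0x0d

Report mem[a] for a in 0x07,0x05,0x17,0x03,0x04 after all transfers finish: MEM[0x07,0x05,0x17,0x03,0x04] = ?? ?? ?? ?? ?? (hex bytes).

#0 dst[0x03+7] := {0x26,0x7c,0xd7,0x2e,0xfe,0xc3,0x31}
#1 dst[0x06+7] := {0x2e,0xfe,0xc3,0x31,0x58,0xda,0x52}
#2 dst[0x02+2] := {0x31,0x58}
#3 dst[0x0d+3] := {0xd7,0x2e,0xfe}
query mem[0x07]=0xfe, mem[0x05]=0xd7, mem[0x17]=0x52, mem[0x03]=0x58, mem[0x04]=0x7c

MEM[0x07,0x05,0x17,0x03,0x04] = fe d7 52 58 7c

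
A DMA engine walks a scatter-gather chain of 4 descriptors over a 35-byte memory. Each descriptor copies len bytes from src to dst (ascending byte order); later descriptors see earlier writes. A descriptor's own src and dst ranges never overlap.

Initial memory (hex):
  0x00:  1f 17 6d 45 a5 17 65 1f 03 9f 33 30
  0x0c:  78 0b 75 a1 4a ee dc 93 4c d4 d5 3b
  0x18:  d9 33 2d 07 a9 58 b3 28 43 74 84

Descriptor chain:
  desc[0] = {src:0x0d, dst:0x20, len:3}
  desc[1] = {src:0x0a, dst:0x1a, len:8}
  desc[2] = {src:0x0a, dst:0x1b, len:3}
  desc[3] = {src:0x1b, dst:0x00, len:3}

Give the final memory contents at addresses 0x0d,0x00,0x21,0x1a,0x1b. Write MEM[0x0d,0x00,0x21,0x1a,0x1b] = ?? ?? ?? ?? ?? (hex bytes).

  after D0: wrote 3B at 0x20 = 0b75a1
  after D1: wrote 8B at 0x1a = 3330780b75a14aee
  after D2: wrote 3B at 0x1b = 333078
  after D3: wrote 3B at 0x00 = 333078
query mem[0x0d]=0x0b, mem[0x00]=0x33, mem[0x21]=0xee, mem[0x1a]=0x33, mem[0x1b]=0x33

MEM[0x0d,0x00,0x21,0x1a,0x1b] = 0b 33 ee 33 33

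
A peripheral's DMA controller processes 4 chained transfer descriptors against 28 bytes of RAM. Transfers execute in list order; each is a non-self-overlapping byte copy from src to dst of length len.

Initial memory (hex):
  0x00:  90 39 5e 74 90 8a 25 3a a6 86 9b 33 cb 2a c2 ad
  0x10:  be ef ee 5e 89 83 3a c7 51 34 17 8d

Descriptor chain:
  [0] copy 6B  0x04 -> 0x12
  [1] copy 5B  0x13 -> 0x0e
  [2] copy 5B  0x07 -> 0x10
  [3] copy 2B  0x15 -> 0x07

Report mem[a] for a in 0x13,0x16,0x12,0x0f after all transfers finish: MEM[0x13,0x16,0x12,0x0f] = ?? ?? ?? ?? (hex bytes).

MEM[0x13,0x16,0x12,0x0f] = 9b a6 86 25

D0: mem[0x12..0x17] <- [90 8a 25 3a a6 86]
D1: mem[0x0e..0x12] <- [8a 25 3a a6 86]
D2: mem[0x10..0x14] <- [3a a6 86 9b 33]
D3: mem[0x07..0x08] <- [3a a6]
query mem[0x13]=0x9b, mem[0x16]=0xa6, mem[0x12]=0x86, mem[0x0f]=0x25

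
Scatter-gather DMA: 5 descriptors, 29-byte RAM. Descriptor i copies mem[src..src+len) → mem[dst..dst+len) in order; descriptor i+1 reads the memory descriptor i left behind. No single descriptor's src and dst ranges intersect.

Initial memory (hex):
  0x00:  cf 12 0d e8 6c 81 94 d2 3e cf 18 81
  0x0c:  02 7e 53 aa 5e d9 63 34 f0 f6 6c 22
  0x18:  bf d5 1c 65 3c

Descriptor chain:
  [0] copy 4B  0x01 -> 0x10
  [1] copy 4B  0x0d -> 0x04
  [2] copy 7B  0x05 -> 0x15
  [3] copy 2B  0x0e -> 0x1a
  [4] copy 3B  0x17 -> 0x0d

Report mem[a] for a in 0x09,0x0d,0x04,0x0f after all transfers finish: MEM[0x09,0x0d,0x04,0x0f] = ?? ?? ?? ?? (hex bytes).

#0 dst[0x10+4] := {0x12,0x0d,0xe8,0x6c}
#1 dst[0x04+4] := {0x7e,0x53,0xaa,0x12}
#2 dst[0x15+7] := {0x53,0xaa,0x12,0x3e,0xcf,0x18,0x81}
#3 dst[0x1a+2] := {0x53,0xaa}
#4 dst[0x0d+3] := {0x12,0x3e,0xcf}
query mem[0x09]=0xcf, mem[0x0d]=0x12, mem[0x04]=0x7e, mem[0x0f]=0xcf

MEM[0x09,0x0d,0x04,0x0f] = cf 12 7e cf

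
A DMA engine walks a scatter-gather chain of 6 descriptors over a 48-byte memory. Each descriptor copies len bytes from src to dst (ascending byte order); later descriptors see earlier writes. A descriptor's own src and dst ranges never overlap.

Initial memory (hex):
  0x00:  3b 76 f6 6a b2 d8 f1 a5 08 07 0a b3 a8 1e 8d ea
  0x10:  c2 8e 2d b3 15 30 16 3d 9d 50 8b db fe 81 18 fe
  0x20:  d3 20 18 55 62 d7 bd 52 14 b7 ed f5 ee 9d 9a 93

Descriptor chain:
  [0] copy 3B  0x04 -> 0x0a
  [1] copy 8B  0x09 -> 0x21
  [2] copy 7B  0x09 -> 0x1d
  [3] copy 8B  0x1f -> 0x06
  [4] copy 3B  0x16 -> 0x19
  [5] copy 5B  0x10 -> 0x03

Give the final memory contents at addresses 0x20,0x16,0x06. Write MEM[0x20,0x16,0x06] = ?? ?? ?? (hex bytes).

#0 dst[0x0a+3] := {0xb2,0xd8,0xf1}
#1 dst[0x21+8] := {0x07,0xb2,0xd8,0xf1,0x1e,0x8d,0xea,0xc2}
#2 dst[0x1d+7] := {0x07,0xb2,0xd8,0xf1,0x1e,0x8d,0xea}
#3 dst[0x06+8] := {0xd8,0xf1,0x1e,0x8d,0xea,0xf1,0x1e,0x8d}
#4 dst[0x19+3] := {0x16,0x3d,0x9d}
#5 dst[0x03+5] := {0xc2,0x8e,0x2d,0xb3,0x15}
query mem[0x20]=0xf1, mem[0x16]=0x16, mem[0x06]=0xb3

MEM[0x20,0x16,0x06] = f1 16 b3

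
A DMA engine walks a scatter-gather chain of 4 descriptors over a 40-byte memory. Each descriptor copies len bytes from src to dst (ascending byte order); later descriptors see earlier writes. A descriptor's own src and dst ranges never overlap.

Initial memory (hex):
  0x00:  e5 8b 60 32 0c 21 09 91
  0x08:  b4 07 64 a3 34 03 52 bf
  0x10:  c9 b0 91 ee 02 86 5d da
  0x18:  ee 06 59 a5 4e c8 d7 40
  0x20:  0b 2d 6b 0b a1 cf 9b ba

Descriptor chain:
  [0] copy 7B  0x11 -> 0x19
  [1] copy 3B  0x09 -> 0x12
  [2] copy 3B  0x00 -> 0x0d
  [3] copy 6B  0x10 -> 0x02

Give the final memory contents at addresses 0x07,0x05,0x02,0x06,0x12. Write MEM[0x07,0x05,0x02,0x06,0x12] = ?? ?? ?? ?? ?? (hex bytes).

[0] 0x11->0x19 len=7 : b0 91 ee 02 86 5d da
[1] 0x09->0x12 len=3 : 07 64 a3
[2] 0x00->0x0d len=3 : e5 8b 60
[3] 0x10->0x02 len=6 : c9 b0 07 64 a3 86
query mem[0x07]=0x86, mem[0x05]=0x64, mem[0x02]=0xc9, mem[0x06]=0xa3, mem[0x12]=0x07

MEM[0x07,0x05,0x02,0x06,0x12] = 86 64 c9 a3 07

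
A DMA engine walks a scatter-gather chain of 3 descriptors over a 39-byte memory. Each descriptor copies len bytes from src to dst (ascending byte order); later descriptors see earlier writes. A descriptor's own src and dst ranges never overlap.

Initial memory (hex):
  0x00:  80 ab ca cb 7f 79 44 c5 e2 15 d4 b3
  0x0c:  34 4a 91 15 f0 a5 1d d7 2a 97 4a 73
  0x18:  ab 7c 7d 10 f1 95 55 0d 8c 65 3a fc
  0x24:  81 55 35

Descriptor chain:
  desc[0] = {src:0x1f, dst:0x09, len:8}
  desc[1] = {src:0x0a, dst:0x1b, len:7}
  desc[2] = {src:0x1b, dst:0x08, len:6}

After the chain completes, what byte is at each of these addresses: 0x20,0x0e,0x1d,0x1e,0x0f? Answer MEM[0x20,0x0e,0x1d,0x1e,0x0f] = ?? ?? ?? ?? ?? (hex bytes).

  after D0: wrote 8B at 0x09 = 0d8c653afc815535
  after D1: wrote 7B at 0x1b = 8c653afc815535
  after D2: wrote 6B at 0x08 = 8c653afc8155
query mem[0x20]=0x55, mem[0x0e]=0x81, mem[0x1d]=0x3a, mem[0x1e]=0xfc, mem[0x0f]=0x55

MEM[0x20,0x0e,0x1d,0x1e,0x0f] = 55 81 3a fc 55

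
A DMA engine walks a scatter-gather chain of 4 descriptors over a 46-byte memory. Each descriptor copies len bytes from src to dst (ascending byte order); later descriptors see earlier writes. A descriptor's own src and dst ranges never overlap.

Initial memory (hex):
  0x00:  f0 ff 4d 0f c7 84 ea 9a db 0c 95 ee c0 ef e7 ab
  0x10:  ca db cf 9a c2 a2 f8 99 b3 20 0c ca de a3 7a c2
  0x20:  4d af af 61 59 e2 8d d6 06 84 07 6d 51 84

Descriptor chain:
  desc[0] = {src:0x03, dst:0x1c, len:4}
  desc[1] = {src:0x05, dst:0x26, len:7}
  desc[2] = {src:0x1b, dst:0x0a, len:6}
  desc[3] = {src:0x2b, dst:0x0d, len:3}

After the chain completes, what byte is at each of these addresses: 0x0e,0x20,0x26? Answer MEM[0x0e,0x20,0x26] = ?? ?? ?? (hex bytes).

MEM[0x0e,0x20,0x26] = ee 4d 84

[0] 0x03->0x1c len=4 : 0f c7 84 ea
[1] 0x05->0x26 len=7 : 84 ea 9a db 0c 95 ee
[2] 0x1b->0x0a len=6 : ca 0f c7 84 ea 4d
[3] 0x2b->0x0d len=3 : 95 ee 84
query mem[0x0e]=0xee, mem[0x20]=0x4d, mem[0x26]=0x84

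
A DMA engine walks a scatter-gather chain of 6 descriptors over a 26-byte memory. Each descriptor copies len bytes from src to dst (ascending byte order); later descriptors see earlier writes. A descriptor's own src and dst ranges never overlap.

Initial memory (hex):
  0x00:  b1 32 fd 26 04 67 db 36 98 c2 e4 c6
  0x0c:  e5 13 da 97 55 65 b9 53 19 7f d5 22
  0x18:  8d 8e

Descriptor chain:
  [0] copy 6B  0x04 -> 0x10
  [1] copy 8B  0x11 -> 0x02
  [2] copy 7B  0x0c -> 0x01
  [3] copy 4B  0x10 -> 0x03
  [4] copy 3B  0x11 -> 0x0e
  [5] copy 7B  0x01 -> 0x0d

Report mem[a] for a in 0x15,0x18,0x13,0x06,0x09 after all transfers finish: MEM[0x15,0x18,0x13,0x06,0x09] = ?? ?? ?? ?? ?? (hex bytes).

#0 dst[0x10+6] := {0x04,0x67,0xdb,0x36,0x98,0xc2}
#1 dst[0x02+8] := {0x67,0xdb,0x36,0x98,0xc2,0xd5,0x22,0x8d}
#2 dst[0x01+7] := {0xe5,0x13,0xda,0x97,0x04,0x67,0xdb}
#3 dst[0x03+4] := {0x04,0x67,0xdb,0x36}
#4 dst[0x0e+3] := {0x67,0xdb,0x36}
#5 dst[0x0d+7] := {0xe5,0x13,0x04,0x67,0xdb,0x36,0xdb}
query mem[0x15]=0xc2, mem[0x18]=0x8d, mem[0x13]=0xdb, mem[0x06]=0x36, mem[0x09]=0x8d

MEM[0x15,0x18,0x13,0x06,0x09] = c2 8d db 36 8d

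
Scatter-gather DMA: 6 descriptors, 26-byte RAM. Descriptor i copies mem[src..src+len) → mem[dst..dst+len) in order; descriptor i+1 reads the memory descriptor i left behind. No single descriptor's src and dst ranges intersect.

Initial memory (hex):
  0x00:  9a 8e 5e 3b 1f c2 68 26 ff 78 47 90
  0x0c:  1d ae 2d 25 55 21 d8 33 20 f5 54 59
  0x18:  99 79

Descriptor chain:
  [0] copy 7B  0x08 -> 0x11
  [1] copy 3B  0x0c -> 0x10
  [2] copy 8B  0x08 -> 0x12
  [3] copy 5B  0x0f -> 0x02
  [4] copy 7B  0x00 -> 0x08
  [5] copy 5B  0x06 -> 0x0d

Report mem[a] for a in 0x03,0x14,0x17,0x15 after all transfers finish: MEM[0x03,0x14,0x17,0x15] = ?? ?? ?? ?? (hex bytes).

D0: mem[0x11..0x17] <- [ff 78 47 90 1d ae 2d]
D1: mem[0x10..0x12] <- [1d ae 2d]
D2: mem[0x12..0x19] <- [ff 78 47 90 1d ae 2d 25]
D3: mem[0x02..0x06] <- [25 1d ae ff 78]
D4: mem[0x08..0x0e] <- [9a 8e 25 1d ae ff 78]
D5: mem[0x0d..0x11] <- [78 26 9a 8e 25]
query mem[0x03]=0x1d, mem[0x14]=0x47, mem[0x17]=0xae, mem[0x15]=0x90

MEM[0x03,0x14,0x17,0x15] = 1d 47 ae 90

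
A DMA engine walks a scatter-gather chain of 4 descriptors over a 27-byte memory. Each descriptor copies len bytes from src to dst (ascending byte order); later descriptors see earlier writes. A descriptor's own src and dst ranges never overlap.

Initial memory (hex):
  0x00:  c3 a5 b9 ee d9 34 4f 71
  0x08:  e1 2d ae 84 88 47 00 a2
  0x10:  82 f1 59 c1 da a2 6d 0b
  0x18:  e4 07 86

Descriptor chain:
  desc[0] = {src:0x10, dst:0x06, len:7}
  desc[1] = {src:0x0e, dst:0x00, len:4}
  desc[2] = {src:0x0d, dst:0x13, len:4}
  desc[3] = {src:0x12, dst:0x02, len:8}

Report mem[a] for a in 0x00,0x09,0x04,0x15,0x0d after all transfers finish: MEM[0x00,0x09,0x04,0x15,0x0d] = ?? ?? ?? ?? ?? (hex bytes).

MEM[0x00,0x09,0x04,0x15,0x0d] = 00 07 00 a2 47

D0: mem[0x06..0x0c] <- [82 f1 59 c1 da a2 6d]
D1: mem[0x00..0x03] <- [00 a2 82 f1]
D2: mem[0x13..0x16] <- [47 00 a2 82]
D3: mem[0x02..0x09] <- [59 47 00 a2 82 0b e4 07]
query mem[0x00]=0x00, mem[0x09]=0x07, mem[0x04]=0x00, mem[0x15]=0xa2, mem[0x0d]=0x47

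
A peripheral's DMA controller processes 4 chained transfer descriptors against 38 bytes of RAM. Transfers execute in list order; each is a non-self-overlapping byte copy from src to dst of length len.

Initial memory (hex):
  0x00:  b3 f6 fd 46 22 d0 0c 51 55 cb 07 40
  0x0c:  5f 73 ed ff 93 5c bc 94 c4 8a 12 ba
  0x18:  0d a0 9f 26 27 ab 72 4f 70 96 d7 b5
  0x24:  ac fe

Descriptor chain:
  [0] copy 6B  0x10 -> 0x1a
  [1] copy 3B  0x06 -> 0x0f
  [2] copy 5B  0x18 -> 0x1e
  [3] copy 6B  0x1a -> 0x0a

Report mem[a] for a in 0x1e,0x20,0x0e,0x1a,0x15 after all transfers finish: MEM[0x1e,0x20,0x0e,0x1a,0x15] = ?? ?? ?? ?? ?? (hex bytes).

[0] 0x10->0x1a len=6 : 93 5c bc 94 c4 8a
[1] 0x06->0x0f len=3 : 0c 51 55
[2] 0x18->0x1e len=5 : 0d a0 93 5c bc
[3] 0x1a->0x0a len=6 : 93 5c bc 94 0d a0
query mem[0x1e]=0x0d, mem[0x20]=0x93, mem[0x0e]=0x0d, mem[0x1a]=0x93, mem[0x15]=0x8a

MEM[0x1e,0x20,0x0e,0x1a,0x15] = 0d 93 0d 93 8a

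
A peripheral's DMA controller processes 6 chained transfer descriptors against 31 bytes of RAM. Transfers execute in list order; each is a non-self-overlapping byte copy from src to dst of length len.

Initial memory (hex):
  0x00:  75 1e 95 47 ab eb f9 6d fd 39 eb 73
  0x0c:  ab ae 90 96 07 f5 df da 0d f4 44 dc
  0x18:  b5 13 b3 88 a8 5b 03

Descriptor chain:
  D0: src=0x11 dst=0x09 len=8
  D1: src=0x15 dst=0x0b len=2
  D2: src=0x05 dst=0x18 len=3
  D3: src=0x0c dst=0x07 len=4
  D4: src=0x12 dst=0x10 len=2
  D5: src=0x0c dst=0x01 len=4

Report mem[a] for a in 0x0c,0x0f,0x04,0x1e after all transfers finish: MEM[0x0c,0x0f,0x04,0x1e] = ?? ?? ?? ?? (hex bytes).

#0 dst[0x09+8] := {0xf5,0xdf,0xda,0x0d,0xf4,0x44,0xdc,0xb5}
#1 dst[0x0b+2] := {0xf4,0x44}
#2 dst[0x18+3] := {0xeb,0xf9,0x6d}
#3 dst[0x07+4] := {0x44,0xf4,0x44,0xdc}
#4 dst[0x10+2] := {0xdf,0xda}
#5 dst[0x01+4] := {0x44,0xf4,0x44,0xdc}
query mem[0x0c]=0x44, mem[0x0f]=0xdc, mem[0x04]=0xdc, mem[0x1e]=0x03

MEM[0x0c,0x0f,0x04,0x1e] = 44 dc dc 03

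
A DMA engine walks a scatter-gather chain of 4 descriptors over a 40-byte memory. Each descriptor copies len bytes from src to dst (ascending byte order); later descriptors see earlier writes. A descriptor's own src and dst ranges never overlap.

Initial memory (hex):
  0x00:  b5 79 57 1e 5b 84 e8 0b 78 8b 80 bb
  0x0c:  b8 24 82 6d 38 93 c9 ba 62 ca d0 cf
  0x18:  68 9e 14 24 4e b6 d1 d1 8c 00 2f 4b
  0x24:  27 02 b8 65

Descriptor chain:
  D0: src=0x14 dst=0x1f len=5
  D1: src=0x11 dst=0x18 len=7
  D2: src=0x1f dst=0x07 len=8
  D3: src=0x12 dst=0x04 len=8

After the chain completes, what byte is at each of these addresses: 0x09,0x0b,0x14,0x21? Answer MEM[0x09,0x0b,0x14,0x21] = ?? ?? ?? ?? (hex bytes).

  after D0: wrote 5B at 0x1f = 62cad0cf68
  after D1: wrote 7B at 0x18 = 93c9ba62cad0cf
  after D2: wrote 8B at 0x07 = 62cad0cf682702b8
  after D3: wrote 8B at 0x04 = c9ba62cad0cf93c9
query mem[0x09]=0xcf, mem[0x0b]=0xc9, mem[0x14]=0x62, mem[0x21]=0xd0

MEM[0x09,0x0b,0x14,0x21] = cf c9 62 d0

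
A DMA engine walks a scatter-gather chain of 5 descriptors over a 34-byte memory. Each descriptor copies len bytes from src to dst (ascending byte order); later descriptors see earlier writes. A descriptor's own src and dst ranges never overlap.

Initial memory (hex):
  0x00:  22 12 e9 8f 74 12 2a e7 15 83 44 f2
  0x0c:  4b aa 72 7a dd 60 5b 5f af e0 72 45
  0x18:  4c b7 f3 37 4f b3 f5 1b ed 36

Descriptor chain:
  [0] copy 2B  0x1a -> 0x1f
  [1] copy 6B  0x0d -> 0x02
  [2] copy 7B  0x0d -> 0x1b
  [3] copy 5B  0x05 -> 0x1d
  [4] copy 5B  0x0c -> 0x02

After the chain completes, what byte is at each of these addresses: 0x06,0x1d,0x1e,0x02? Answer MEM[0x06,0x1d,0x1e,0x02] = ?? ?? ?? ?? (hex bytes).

D0: mem[0x1f..0x20] <- [f3 37]
D1: mem[0x02..0x07] <- [aa 72 7a dd 60 5b]
D2: mem[0x1b..0x21] <- [aa 72 7a dd 60 5b 5f]
D3: mem[0x1d..0x21] <- [dd 60 5b 15 83]
D4: mem[0x02..0x06] <- [4b aa 72 7a dd]
query mem[0x06]=0xdd, mem[0x1d]=0xdd, mem[0x1e]=0x60, mem[0x02]=0x4b

MEM[0x06,0x1d,0x1e,0x02] = dd dd 60 4b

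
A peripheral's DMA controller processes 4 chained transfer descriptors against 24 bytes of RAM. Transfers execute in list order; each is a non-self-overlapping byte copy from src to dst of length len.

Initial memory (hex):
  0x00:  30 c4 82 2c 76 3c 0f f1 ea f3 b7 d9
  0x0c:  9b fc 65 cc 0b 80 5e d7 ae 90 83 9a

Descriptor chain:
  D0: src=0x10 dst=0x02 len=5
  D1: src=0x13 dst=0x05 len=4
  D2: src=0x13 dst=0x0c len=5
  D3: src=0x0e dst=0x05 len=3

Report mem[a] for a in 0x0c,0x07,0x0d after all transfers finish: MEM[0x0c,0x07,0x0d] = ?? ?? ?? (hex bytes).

  after D0: wrote 5B at 0x02 = 0b805ed7ae
  after D1: wrote 4B at 0x05 = d7ae9083
  after D2: wrote 5B at 0x0c = d7ae90839a
  after D3: wrote 3B at 0x05 = 90839a
query mem[0x0c]=0xd7, mem[0x07]=0x9a, mem[0x0d]=0xae

MEM[0x0c,0x07,0x0d] = d7 9a ae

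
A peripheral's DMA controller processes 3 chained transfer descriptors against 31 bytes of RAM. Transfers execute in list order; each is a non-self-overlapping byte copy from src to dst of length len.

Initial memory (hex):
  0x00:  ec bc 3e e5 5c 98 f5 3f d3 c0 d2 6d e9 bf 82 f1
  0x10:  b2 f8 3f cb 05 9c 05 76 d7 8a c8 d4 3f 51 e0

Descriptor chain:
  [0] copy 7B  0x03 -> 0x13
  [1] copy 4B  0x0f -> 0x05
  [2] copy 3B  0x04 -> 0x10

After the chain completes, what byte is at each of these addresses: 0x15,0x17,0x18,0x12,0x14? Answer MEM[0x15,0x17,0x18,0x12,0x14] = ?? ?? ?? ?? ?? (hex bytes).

MEM[0x15,0x17,0x18,0x12,0x14] = 98 3f d3 b2 5c

[0] 0x03->0x13 len=7 : e5 5c 98 f5 3f d3 c0
[1] 0x0f->0x05 len=4 : f1 b2 f8 3f
[2] 0x04->0x10 len=3 : 5c f1 b2
query mem[0x15]=0x98, mem[0x17]=0x3f, mem[0x18]=0xd3, mem[0x12]=0xb2, mem[0x14]=0x5c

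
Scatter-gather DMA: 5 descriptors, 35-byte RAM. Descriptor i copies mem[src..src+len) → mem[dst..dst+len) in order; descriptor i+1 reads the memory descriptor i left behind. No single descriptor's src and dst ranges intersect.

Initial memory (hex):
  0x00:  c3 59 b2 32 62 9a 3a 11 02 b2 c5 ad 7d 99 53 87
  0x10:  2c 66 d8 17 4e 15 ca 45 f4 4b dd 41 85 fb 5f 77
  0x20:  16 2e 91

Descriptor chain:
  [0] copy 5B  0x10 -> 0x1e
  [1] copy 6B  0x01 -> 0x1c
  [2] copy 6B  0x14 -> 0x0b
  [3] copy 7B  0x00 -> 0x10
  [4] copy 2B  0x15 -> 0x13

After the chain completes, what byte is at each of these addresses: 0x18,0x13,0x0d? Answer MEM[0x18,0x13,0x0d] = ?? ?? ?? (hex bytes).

[0] 0x10->0x1e len=5 : 2c 66 d8 17 4e
[1] 0x01->0x1c len=6 : 59 b2 32 62 9a 3a
[2] 0x14->0x0b len=6 : 4e 15 ca 45 f4 4b
[3] 0x00->0x10 len=7 : c3 59 b2 32 62 9a 3a
[4] 0x15->0x13 len=2 : 9a 3a
query mem[0x18]=0xf4, mem[0x13]=0x9a, mem[0x0d]=0xca

MEM[0x18,0x13,0x0d] = f4 9a ca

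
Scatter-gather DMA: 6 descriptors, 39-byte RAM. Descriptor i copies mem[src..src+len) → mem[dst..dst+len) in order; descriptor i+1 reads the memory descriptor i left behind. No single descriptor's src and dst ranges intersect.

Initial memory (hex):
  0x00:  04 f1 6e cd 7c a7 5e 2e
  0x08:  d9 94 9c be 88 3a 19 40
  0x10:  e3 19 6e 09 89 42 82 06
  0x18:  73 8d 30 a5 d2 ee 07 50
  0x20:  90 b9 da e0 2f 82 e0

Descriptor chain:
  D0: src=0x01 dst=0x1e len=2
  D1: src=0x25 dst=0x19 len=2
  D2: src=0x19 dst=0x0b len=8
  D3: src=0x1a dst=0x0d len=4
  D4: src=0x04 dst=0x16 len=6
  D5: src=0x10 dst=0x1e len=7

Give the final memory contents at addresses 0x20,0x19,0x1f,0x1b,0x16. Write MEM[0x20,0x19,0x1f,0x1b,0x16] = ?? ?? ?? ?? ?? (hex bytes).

#0 dst[0x1e+2] := {0xf1,0x6e}
#1 dst[0x19+2] := {0x82,0xe0}
#2 dst[0x0b+8] := {0x82,0xe0,0xa5,0xd2,0xee,0xf1,0x6e,0x90}
#3 dst[0x0d+4] := {0xe0,0xa5,0xd2,0xee}
#4 dst[0x16+6] := {0x7c,0xa7,0x5e,0x2e,0xd9,0x94}
#5 dst[0x1e+7] := {0xee,0x6e,0x90,0x09,0x89,0x42,0x7c}
query mem[0x20]=0x90, mem[0x19]=0x2e, mem[0x1f]=0x6e, mem[0x1b]=0x94, mem[0x16]=0x7c

MEM[0x20,0x19,0x1f,0x1b,0x16] = 90 2e 6e 94 7c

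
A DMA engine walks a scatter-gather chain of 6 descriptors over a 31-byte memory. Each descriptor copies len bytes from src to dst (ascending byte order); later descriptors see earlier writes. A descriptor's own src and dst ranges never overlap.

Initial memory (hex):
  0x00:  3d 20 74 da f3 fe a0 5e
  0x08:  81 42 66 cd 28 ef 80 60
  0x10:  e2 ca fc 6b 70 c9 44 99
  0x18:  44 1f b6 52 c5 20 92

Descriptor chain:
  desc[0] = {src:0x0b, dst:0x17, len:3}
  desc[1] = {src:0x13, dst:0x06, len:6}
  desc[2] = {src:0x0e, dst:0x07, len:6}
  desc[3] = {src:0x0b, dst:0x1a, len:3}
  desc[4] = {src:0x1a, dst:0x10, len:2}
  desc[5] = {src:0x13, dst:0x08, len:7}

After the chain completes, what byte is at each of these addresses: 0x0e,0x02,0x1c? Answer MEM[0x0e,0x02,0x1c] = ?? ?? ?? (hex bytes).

  after D0: wrote 3B at 0x17 = cd28ef
  after D1: wrote 6B at 0x06 = 6b70c944cd28
  after D2: wrote 6B at 0x07 = 8060e2cafc6b
  after D3: wrote 3B at 0x1a = fc6bef
  after D4: wrote 2B at 0x10 = fc6b
  after D5: wrote 7B at 0x08 = 6b70c944cd28ef
query mem[0x0e]=0xef, mem[0x02]=0x74, mem[0x1c]=0xef

MEM[0x0e,0x02,0x1c] = ef 74 ef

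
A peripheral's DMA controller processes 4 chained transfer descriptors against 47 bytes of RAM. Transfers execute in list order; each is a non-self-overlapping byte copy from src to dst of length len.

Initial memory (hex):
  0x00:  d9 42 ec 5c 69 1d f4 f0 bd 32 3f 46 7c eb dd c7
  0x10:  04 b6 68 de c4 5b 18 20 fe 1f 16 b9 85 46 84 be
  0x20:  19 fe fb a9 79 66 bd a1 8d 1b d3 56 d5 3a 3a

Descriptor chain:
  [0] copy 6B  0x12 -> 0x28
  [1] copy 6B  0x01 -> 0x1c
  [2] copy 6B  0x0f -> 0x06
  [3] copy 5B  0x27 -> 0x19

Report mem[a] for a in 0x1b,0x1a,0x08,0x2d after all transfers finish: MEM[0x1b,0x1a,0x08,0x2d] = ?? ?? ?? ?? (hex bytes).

MEM[0x1b,0x1a,0x08,0x2d] = de 68 b6 20

[0] 0x12->0x28 len=6 : 68 de c4 5b 18 20
[1] 0x01->0x1c len=6 : 42 ec 5c 69 1d f4
[2] 0x0f->0x06 len=6 : c7 04 b6 68 de c4
[3] 0x27->0x19 len=5 : a1 68 de c4 5b
query mem[0x1b]=0xde, mem[0x1a]=0x68, mem[0x08]=0xb6, mem[0x2d]=0x20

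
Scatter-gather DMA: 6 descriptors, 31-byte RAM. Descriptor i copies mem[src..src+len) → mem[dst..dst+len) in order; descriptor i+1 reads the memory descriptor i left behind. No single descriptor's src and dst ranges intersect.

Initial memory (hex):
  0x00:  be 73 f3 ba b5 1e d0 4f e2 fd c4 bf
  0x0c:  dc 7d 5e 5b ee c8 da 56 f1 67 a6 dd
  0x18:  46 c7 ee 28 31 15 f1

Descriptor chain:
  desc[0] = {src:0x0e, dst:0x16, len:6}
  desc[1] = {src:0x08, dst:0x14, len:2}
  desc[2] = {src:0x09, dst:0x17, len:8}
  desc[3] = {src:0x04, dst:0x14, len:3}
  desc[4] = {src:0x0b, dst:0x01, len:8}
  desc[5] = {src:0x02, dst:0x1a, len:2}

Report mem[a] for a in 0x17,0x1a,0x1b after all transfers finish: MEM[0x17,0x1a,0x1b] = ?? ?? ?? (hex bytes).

MEM[0x17,0x1a,0x1b] = fd dc 7d

D0: mem[0x16..0x1b] <- [5e 5b ee c8 da 56]
D1: mem[0x14..0x15] <- [e2 fd]
D2: mem[0x17..0x1e] <- [fd c4 bf dc 7d 5e 5b ee]
D3: mem[0x14..0x16] <- [b5 1e d0]
D4: mem[0x01..0x08] <- [bf dc 7d 5e 5b ee c8 da]
D5: mem[0x1a..0x1b] <- [dc 7d]
query mem[0x17]=0xfd, mem[0x1a]=0xdc, mem[0x1b]=0x7d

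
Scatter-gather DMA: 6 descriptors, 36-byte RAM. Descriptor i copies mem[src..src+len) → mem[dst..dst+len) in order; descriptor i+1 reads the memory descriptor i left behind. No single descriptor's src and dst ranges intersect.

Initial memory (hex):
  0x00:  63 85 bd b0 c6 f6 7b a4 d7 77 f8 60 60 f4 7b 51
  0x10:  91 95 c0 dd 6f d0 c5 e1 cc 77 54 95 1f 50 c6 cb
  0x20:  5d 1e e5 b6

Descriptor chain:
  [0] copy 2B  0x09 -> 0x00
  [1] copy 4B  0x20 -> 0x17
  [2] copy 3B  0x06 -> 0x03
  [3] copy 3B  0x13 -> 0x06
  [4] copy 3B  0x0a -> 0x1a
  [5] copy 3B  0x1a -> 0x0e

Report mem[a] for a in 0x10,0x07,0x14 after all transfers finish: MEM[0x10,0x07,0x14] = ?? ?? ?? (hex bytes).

MEM[0x10,0x07,0x14] = 60 6f 6f

  after D0: wrote 2B at 0x00 = 77f8
  after D1: wrote 4B at 0x17 = 5d1ee5b6
  after D2: wrote 3B at 0x03 = 7ba4d7
  after D3: wrote 3B at 0x06 = dd6fd0
  after D4: wrote 3B at 0x1a = f86060
  after D5: wrote 3B at 0x0e = f86060
query mem[0x10]=0x60, mem[0x07]=0x6f, mem[0x14]=0x6f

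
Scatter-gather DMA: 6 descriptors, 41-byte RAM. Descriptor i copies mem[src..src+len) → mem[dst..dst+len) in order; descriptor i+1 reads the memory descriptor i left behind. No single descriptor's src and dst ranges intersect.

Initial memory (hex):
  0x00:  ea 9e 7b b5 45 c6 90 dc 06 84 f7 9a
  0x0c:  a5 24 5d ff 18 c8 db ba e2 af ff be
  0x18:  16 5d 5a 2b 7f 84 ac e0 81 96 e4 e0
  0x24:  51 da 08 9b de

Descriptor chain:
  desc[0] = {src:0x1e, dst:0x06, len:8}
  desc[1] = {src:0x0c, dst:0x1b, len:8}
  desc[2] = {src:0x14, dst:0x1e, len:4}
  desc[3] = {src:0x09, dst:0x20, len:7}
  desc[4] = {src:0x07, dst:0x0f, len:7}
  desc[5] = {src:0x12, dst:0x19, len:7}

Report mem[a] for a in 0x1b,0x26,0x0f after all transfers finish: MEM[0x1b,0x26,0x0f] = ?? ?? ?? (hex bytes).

MEM[0x1b,0x26,0x0f] = 51 ff e0

#0 dst[0x06+8] := {0xac,0xe0,0x81,0x96,0xe4,0xe0,0x51,0xda}
#1 dst[0x1b+8] := {0x51,0xda,0x5d,0xff,0x18,0xc8,0xdb,0xba}
#2 dst[0x1e+4] := {0xe2,0xaf,0xff,0xbe}
#3 dst[0x20+7] := {0x96,0xe4,0xe0,0x51,0xda,0x5d,0xff}
#4 dst[0x0f+7] := {0xe0,0x81,0x96,0xe4,0xe0,0x51,0xda}
#5 dst[0x19+7] := {0xe4,0xe0,0x51,0xda,0xff,0xbe,0x16}
query mem[0x1b]=0x51, mem[0x26]=0xff, mem[0x0f]=0xe0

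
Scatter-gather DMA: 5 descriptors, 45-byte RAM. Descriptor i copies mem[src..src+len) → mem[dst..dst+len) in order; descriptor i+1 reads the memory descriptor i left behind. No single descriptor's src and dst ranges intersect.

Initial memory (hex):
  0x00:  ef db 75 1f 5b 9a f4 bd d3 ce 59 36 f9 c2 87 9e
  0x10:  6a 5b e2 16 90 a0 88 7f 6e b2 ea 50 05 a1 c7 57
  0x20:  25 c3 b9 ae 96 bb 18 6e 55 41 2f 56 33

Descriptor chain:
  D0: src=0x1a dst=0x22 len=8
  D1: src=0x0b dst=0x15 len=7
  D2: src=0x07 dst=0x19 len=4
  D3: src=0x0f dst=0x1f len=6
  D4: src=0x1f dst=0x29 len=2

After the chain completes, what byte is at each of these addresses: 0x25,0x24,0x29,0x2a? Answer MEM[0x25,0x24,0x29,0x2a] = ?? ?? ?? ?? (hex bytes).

MEM[0x25,0x24,0x29,0x2a] = a1 90 9e 6a

[0] 0x1a->0x22 len=8 : ea 50 05 a1 c7 57 25 c3
[1] 0x0b->0x15 len=7 : 36 f9 c2 87 9e 6a 5b
[2] 0x07->0x19 len=4 : bd d3 ce 59
[3] 0x0f->0x1f len=6 : 9e 6a 5b e2 16 90
[4] 0x1f->0x29 len=2 : 9e 6a
query mem[0x25]=0xa1, mem[0x24]=0x90, mem[0x29]=0x9e, mem[0x2a]=0x6a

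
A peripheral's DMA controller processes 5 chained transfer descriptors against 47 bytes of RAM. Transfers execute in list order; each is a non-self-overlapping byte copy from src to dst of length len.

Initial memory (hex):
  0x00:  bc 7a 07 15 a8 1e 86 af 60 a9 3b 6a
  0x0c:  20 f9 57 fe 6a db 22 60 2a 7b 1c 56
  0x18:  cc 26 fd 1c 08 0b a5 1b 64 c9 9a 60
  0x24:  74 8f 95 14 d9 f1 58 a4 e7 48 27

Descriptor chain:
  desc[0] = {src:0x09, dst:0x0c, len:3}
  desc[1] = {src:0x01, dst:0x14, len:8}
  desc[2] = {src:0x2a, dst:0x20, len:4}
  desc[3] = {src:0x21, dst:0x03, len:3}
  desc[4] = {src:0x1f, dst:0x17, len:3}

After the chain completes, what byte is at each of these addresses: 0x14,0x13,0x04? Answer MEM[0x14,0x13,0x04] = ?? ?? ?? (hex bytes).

MEM[0x14,0x13,0x04] = 7a 60 e7

  after D0: wrote 3B at 0x0c = a93b6a
  after D1: wrote 8B at 0x14 = 7a0715a81e86af60
  after D2: wrote 4B at 0x20 = 58a4e748
  after D3: wrote 3B at 0x03 = a4e748
  after D4: wrote 3B at 0x17 = 1b58a4
query mem[0x14]=0x7a, mem[0x13]=0x60, mem[0x04]=0xe7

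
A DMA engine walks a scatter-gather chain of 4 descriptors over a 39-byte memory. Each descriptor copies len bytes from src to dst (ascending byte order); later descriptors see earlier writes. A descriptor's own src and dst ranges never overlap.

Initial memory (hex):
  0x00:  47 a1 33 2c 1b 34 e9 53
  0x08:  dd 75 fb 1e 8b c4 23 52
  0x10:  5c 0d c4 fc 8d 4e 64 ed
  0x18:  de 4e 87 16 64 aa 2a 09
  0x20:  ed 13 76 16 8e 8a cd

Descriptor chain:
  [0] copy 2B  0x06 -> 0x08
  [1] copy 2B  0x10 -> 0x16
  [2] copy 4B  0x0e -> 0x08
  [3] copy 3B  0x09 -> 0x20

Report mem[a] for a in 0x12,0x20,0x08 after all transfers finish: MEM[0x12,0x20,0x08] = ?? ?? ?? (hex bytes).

#0 dst[0x08+2] := {0xe9,0x53}
#1 dst[0x16+2] := {0x5c,0x0d}
#2 dst[0x08+4] := {0x23,0x52,0x5c,0x0d}
#3 dst[0x20+3] := {0x52,0x5c,0x0d}
query mem[0x12]=0xc4, mem[0x20]=0x52, mem[0x08]=0x23

MEM[0x12,0x20,0x08] = c4 52 23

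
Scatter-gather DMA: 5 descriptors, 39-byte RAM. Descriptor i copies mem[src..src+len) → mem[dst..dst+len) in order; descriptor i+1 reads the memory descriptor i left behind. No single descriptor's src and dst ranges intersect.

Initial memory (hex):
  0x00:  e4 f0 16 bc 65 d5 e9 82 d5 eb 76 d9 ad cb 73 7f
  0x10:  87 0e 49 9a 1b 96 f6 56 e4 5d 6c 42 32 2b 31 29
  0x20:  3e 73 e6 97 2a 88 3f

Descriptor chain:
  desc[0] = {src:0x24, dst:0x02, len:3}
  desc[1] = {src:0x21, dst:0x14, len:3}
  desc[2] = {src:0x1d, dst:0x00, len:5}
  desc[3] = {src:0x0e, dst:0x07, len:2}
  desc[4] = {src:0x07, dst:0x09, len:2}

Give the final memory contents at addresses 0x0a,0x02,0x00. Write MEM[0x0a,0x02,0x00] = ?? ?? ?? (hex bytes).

MEM[0x0a,0x02,0x00] = 7f 29 2b

[0] 0x24->0x02 len=3 : 2a 88 3f
[1] 0x21->0x14 len=3 : 73 e6 97
[2] 0x1d->0x00 len=5 : 2b 31 29 3e 73
[3] 0x0e->0x07 len=2 : 73 7f
[4] 0x07->0x09 len=2 : 73 7f
query mem[0x0a]=0x7f, mem[0x02]=0x29, mem[0x00]=0x2b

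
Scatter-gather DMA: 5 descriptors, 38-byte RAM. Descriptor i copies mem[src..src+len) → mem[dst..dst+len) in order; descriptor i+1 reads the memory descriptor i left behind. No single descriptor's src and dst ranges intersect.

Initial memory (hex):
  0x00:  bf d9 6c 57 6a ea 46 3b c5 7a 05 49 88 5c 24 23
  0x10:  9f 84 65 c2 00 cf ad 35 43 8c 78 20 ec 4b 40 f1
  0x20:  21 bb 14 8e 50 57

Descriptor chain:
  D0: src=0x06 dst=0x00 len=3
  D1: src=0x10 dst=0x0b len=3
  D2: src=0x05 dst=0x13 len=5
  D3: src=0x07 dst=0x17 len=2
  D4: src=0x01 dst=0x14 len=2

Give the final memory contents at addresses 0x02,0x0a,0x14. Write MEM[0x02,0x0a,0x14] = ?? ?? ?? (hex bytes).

MEM[0x02,0x0a,0x14] = c5 05 3b

[0] 0x06->0x00 len=3 : 46 3b c5
[1] 0x10->0x0b len=3 : 9f 84 65
[2] 0x05->0x13 len=5 : ea 46 3b c5 7a
[3] 0x07->0x17 len=2 : 3b c5
[4] 0x01->0x14 len=2 : 3b c5
query mem[0x02]=0xc5, mem[0x0a]=0x05, mem[0x14]=0x3b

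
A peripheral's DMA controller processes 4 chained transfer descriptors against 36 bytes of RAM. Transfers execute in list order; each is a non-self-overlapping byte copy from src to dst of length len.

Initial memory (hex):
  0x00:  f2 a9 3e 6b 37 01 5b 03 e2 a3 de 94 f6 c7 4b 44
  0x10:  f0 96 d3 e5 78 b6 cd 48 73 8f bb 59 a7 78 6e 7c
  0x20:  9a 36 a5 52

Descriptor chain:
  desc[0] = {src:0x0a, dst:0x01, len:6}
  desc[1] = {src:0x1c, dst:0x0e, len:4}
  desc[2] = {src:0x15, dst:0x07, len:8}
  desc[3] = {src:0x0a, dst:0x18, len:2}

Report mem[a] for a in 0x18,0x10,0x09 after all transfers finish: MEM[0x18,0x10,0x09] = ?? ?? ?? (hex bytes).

MEM[0x18,0x10,0x09] = 73 6e 48

#0 dst[0x01+6] := {0xde,0x94,0xf6,0xc7,0x4b,0x44}
#1 dst[0x0e+4] := {0xa7,0x78,0x6e,0x7c}
#2 dst[0x07+8] := {0xb6,0xcd,0x48,0x73,0x8f,0xbb,0x59,0xa7}
#3 dst[0x18+2] := {0x73,0x8f}
query mem[0x18]=0x73, mem[0x10]=0x6e, mem[0x09]=0x48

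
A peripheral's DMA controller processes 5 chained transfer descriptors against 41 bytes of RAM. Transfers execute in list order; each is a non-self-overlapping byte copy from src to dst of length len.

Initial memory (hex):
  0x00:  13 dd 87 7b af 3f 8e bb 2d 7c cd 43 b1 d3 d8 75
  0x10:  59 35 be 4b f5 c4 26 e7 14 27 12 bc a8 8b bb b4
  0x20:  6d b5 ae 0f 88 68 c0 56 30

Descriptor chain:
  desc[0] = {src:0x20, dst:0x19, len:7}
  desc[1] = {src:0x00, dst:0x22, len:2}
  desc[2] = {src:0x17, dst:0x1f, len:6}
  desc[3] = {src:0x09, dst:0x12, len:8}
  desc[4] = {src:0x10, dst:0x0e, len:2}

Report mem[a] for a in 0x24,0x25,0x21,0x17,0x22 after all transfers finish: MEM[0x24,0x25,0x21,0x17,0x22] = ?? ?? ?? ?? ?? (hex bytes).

MEM[0x24,0x25,0x21,0x17,0x22] = 0f 68 6d d8 b5

[0] 0x20->0x19 len=7 : 6d b5 ae 0f 88 68 c0
[1] 0x00->0x22 len=2 : 13 dd
[2] 0x17->0x1f len=6 : e7 14 6d b5 ae 0f
[3] 0x09->0x12 len=8 : 7c cd 43 b1 d3 d8 75 59
[4] 0x10->0x0e len=2 : 59 35
query mem[0x24]=0x0f, mem[0x25]=0x68, mem[0x21]=0x6d, mem[0x17]=0xd8, mem[0x22]=0xb5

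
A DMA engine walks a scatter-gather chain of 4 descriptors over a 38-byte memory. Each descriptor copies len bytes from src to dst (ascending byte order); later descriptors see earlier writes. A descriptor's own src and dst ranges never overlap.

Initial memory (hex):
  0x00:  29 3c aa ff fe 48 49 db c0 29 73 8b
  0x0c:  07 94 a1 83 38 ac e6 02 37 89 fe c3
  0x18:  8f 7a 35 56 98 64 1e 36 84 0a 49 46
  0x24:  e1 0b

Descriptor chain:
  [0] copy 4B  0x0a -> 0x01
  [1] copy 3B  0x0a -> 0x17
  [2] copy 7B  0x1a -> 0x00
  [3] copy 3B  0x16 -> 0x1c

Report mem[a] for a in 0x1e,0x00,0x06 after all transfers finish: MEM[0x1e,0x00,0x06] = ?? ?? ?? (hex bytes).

MEM[0x1e,0x00,0x06] = 8b 35 84

  after D0: wrote 4B at 0x01 = 738b0794
  after D1: wrote 3B at 0x17 = 738b07
  after D2: wrote 7B at 0x00 = 355698641e3684
  after D3: wrote 3B at 0x1c = fe738b
query mem[0x1e]=0x8b, mem[0x00]=0x35, mem[0x06]=0x84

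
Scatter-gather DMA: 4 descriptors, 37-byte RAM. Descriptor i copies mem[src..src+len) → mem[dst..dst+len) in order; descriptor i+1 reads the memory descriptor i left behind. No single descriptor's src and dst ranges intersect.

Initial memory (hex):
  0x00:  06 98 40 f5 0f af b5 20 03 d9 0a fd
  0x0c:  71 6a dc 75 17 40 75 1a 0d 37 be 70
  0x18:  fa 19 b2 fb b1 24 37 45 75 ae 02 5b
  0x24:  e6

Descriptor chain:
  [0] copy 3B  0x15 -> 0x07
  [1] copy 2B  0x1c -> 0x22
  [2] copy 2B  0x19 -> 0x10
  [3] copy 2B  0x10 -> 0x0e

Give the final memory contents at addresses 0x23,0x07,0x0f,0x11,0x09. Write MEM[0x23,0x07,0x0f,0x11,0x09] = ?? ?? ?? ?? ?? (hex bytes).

MEM[0x23,0x07,0x0f,0x11,0x09] = 24 37 b2 b2 70

#0 dst[0x07+3] := {0x37,0xbe,0x70}
#1 dst[0x22+2] := {0xb1,0x24}
#2 dst[0x10+2] := {0x19,0xb2}
#3 dst[0x0e+2] := {0x19,0xb2}
query mem[0x23]=0x24, mem[0x07]=0x37, mem[0x0f]=0xb2, mem[0x11]=0xb2, mem[0x09]=0x70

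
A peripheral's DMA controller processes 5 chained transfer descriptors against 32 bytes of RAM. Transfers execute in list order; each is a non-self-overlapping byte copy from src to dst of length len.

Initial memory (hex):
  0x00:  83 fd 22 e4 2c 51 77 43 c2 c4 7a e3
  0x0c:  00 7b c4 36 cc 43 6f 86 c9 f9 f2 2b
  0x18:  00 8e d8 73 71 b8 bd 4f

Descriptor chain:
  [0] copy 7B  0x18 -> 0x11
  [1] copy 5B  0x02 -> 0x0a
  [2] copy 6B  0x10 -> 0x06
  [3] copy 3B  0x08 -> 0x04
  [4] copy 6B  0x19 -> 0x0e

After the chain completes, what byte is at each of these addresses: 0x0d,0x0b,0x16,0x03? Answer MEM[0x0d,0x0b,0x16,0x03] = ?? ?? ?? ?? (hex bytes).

MEM[0x0d,0x0b,0x16,0x03] = 51 71 b8 e4

#0 dst[0x11+7] := {0x00,0x8e,0xd8,0x73,0x71,0xb8,0xbd}
#1 dst[0x0a+5] := {0x22,0xe4,0x2c,0x51,0x77}
#2 dst[0x06+6] := {0xcc,0x00,0x8e,0xd8,0x73,0x71}
#3 dst[0x04+3] := {0x8e,0xd8,0x73}
#4 dst[0x0e+6] := {0x8e,0xd8,0x73,0x71,0xb8,0xbd}
query mem[0x0d]=0x51, mem[0x0b]=0x71, mem[0x16]=0xb8, mem[0x03]=0xe4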